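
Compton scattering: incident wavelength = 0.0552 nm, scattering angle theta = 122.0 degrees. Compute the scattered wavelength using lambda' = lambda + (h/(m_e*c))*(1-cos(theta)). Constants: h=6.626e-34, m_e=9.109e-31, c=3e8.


Compton wavelength: h/(m_e*c) = 2.4247e-12 m
d_lambda = 2.4247e-12 * (1 - cos(122.0 deg))
= 2.4247e-12 * 1.529919
= 3.7096e-12 m = 0.00371 nm
lambda' = 0.0552 + 0.00371
= 0.05891 nm

0.05891


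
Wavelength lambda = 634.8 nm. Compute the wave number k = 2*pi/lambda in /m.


k = 2 * pi / lambda
= 6.2832 / (634.8e-9)
= 6.2832 / 6.3480e-07
= 9.8979e+06 /m

9.8979e+06


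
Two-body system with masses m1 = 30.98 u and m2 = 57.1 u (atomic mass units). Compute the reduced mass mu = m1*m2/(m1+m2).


mu = m1 * m2 / (m1 + m2)
= 30.98 * 57.1 / (30.98 + 57.1)
= 1768.958 / 88.08
= 20.0835 u

20.0835


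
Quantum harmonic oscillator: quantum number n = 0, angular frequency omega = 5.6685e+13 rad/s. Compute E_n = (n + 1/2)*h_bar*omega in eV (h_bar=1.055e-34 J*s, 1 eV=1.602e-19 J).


E = (n + 1/2) * h_bar * omega
= (0 + 0.5) * 1.055e-34 * 5.6685e+13
= 0.5 * 5.9803e-21
= 2.9901e-21 J
= 0.0187 eV

0.0187


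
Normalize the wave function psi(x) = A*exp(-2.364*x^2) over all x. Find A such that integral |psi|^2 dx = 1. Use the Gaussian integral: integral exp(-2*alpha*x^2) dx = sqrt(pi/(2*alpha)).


integral |psi|^2 dx = A^2 * sqrt(pi/(2*alpha)) = 1
A^2 = sqrt(2*alpha/pi)
= sqrt(2 * 2.364 / pi)
= 1.226772
A = sqrt(1.226772)
= 1.1076

1.1076


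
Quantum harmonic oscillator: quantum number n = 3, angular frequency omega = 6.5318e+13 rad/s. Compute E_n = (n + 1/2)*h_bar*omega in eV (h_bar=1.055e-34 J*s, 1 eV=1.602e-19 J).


E = (n + 1/2) * h_bar * omega
= (3 + 0.5) * 1.055e-34 * 6.5318e+13
= 3.5 * 6.8910e-21
= 2.4119e-20 J
= 0.1506 eV

0.1506


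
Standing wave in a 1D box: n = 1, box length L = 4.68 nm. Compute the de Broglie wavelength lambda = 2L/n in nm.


lambda = 2L / n
= 2 * 4.68 / 1
= 9.36 / 1
= 9.36 nm

9.36


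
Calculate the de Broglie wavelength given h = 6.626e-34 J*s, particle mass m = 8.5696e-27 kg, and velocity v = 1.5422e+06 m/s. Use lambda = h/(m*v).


lambda = h / (m * v)
= 6.626e-34 / (8.5696e-27 * 1.5422e+06)
= 6.626e-34 / 1.3216e-20
= 5.0136e-14 m

5.0136e-14


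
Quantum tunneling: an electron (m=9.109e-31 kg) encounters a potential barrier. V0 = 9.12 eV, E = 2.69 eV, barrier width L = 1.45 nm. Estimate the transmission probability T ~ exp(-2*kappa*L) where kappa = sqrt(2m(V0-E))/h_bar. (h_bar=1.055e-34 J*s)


V0 - E = 6.43 eV = 1.0301e-18 J
kappa = sqrt(2 * m * (V0-E)) / h_bar
= sqrt(2 * 9.109e-31 * 1.0301e-18) / 1.055e-34
= 1.2985e+10 /m
2*kappa*L = 2 * 1.2985e+10 * 1.45e-9
= 37.6559
T = exp(-37.6559) = 4.428591e-17

4.428591e-17


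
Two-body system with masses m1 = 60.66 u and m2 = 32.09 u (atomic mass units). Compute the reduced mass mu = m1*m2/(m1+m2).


mu = m1 * m2 / (m1 + m2)
= 60.66 * 32.09 / (60.66 + 32.09)
= 1946.5794 / 92.75
= 20.9874 u

20.9874


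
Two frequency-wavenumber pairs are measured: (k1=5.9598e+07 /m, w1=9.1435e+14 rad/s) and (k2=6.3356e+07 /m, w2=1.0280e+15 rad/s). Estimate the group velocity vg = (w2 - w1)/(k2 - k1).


vg = (w2 - w1) / (k2 - k1)
= (1.0280e+15 - 9.1435e+14) / (6.3356e+07 - 5.9598e+07)
= 1.1365e+14 / 3.7580e+06
= 3.0242e+07 m/s

3.0242e+07


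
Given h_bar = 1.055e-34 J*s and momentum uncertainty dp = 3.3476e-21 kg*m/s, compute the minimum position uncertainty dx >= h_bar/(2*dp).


dx = h_bar / (2 * dp)
= 1.055e-34 / (2 * 3.3476e-21)
= 1.055e-34 / 6.6952e-21
= 1.5758e-14 m

1.5758e-14


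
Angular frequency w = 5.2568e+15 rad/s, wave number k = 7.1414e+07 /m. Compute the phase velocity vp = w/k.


vp = w / k
= 5.2568e+15 / 7.1414e+07
= 7.3610e+07 m/s

7.3610e+07


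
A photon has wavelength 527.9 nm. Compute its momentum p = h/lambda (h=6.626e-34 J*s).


p = h / lambda
= 6.626e-34 / (527.9e-9)
= 6.626e-34 / 5.2790e-07
= 1.2552e-27 kg*m/s

1.2552e-27


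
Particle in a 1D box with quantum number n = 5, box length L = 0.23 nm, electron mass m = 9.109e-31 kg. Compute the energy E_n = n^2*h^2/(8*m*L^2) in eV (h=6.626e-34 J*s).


E = n^2 * h^2 / (8 * m * L^2)
= 5^2 * (6.626e-34)^2 / (8 * 9.109e-31 * (0.23e-9)^2)
= 25 * 4.3904e-67 / (8 * 9.109e-31 * 5.2900e-20)
= 2.8473e-17 J
= 177.7313 eV

177.7313


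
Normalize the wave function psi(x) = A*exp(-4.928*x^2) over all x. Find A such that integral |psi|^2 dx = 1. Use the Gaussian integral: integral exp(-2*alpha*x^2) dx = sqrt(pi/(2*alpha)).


integral |psi|^2 dx = A^2 * sqrt(pi/(2*alpha)) = 1
A^2 = sqrt(2*alpha/pi)
= sqrt(2 * 4.928 / pi)
= 1.771232
A = sqrt(1.771232)
= 1.3309

1.3309


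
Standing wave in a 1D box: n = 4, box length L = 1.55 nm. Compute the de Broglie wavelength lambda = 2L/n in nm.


lambda = 2L / n
= 2 * 1.55 / 4
= 3.1 / 4
= 0.775 nm

0.775


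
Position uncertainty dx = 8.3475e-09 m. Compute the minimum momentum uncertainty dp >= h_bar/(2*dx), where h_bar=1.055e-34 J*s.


dp = h_bar / (2 * dx)
= 1.055e-34 / (2 * 8.3475e-09)
= 1.055e-34 / 1.6695e-08
= 6.3193e-27 kg*m/s

6.3193e-27


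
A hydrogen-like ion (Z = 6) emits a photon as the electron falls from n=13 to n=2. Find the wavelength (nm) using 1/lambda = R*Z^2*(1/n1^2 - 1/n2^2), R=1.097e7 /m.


1/lambda = R * Z^2 * (1/n1^2 - 1/n2^2)
= 1.097e7 * 6^2 * (1/2^2 - 1/13^2)
= 1.097e7 * 36 * (0.25 - 0.005917)
= 9.6393e+07 /m
lambda = 1 / 9.6393e+07
= 10.3742 nm

10.3742


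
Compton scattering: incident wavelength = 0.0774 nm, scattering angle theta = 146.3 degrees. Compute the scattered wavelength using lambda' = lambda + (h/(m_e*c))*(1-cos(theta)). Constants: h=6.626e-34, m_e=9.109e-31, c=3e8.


Compton wavelength: h/(m_e*c) = 2.4247e-12 m
d_lambda = 2.4247e-12 * (1 - cos(146.3 deg))
= 2.4247e-12 * 1.831954
= 4.4420e-12 m = 0.004442 nm
lambda' = 0.0774 + 0.004442
= 0.081842 nm

0.081842


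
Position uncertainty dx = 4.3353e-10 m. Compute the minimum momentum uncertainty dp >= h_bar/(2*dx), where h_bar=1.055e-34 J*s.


dp = h_bar / (2 * dx)
= 1.055e-34 / (2 * 4.3353e-10)
= 1.055e-34 / 8.6706e-10
= 1.2168e-25 kg*m/s

1.2168e-25


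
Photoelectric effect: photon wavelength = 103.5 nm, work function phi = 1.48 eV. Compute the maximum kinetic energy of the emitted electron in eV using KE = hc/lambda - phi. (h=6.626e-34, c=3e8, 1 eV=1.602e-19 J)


E_photon = hc / lambda
= (6.626e-34)(3e8) / (103.5e-9)
= 1.9206e-18 J
= 11.9886 eV
KE = E_photon - phi
= 11.9886 - 1.48
= 10.5086 eV

10.5086


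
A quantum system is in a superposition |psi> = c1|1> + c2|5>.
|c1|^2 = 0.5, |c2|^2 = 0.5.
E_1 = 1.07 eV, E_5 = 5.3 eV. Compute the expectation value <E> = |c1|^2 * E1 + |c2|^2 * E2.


<E> = |c1|^2 * E1 + |c2|^2 * E2
= 0.5 * 1.07 + 0.5 * 5.3
= 0.535 + 2.65
= 3.185 eV

3.185


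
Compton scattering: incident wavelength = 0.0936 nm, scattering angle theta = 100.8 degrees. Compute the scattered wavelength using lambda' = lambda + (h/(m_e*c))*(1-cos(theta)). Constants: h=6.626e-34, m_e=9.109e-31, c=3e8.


Compton wavelength: h/(m_e*c) = 2.4247e-12 m
d_lambda = 2.4247e-12 * (1 - cos(100.8 deg))
= 2.4247e-12 * 1.187381
= 2.8791e-12 m = 0.002879 nm
lambda' = 0.0936 + 0.002879
= 0.096479 nm

0.096479


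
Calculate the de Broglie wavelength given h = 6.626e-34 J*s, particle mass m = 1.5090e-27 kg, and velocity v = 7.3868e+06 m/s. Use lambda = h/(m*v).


lambda = h / (m * v)
= 6.626e-34 / (1.5090e-27 * 7.3868e+06)
= 6.626e-34 / 1.1147e-20
= 5.9444e-14 m

5.9444e-14


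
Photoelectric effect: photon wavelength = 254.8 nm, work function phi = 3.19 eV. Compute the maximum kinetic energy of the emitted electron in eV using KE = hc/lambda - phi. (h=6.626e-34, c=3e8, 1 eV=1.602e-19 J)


E_photon = hc / lambda
= (6.626e-34)(3e8) / (254.8e-9)
= 7.8014e-19 J
= 4.8698 eV
KE = E_photon - phi
= 4.8698 - 3.19
= 1.6798 eV

1.6798


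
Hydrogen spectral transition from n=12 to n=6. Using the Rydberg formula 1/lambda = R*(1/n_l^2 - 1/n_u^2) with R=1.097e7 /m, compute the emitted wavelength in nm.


1/lambda = R * (1/n_l^2 - 1/n_u^2)
= 1.097e7 * (1/6^2 - 1/12^2)
= 1.097e7 * (0.027778 - 0.006944)
= 1.097e7 * 0.020833
= 2.2854e+05 /m
lambda = 1 / 2.2854e+05 = 4375.5697 nm

4375.5697


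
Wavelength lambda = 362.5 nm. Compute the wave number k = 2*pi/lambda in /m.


k = 2 * pi / lambda
= 6.2832 / (362.5e-9)
= 6.2832 / 3.6250e-07
= 1.7333e+07 /m

1.7333e+07


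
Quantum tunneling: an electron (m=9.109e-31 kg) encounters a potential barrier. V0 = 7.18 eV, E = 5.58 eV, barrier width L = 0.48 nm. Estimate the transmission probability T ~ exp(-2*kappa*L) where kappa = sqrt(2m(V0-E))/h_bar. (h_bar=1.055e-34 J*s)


V0 - E = 1.6 eV = 2.5632e-19 J
kappa = sqrt(2 * m * (V0-E)) / h_bar
= sqrt(2 * 9.109e-31 * 2.5632e-19) / 1.055e-34
= 6.4772e+09 /m
2*kappa*L = 2 * 6.4772e+09 * 0.48e-9
= 6.2181
T = exp(-6.2181) = 1.992952e-03

1.992952e-03


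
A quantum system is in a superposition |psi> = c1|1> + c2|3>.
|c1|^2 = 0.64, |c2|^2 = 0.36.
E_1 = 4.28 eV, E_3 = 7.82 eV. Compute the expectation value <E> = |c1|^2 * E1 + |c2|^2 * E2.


<E> = |c1|^2 * E1 + |c2|^2 * E2
= 0.64 * 4.28 + 0.36 * 7.82
= 2.7392 + 2.8152
= 5.5544 eV

5.5544


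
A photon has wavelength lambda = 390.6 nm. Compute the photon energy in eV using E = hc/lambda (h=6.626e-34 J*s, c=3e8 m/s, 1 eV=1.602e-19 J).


E = hc / lambda
= (6.626e-34)(3e8) / (390.6e-9)
= 1.9878e-25 / 3.9060e-07
= 5.0891e-19 J
Converting to eV: 5.0891e-19 / 1.602e-19
= 3.1767 eV

3.1767


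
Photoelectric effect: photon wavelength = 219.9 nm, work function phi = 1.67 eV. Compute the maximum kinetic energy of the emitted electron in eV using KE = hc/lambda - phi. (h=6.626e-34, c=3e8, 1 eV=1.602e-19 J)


E_photon = hc / lambda
= (6.626e-34)(3e8) / (219.9e-9)
= 9.0396e-19 J
= 5.6427 eV
KE = E_photon - phi
= 5.6427 - 1.67
= 3.9727 eV

3.9727


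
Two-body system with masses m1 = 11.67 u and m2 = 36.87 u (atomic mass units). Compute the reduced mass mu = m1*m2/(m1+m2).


mu = m1 * m2 / (m1 + m2)
= 11.67 * 36.87 / (11.67 + 36.87)
= 430.2729 / 48.54
= 8.8643 u

8.8643


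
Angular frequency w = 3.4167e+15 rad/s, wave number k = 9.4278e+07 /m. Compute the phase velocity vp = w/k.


vp = w / k
= 3.4167e+15 / 9.4278e+07
= 3.6241e+07 m/s

3.6241e+07


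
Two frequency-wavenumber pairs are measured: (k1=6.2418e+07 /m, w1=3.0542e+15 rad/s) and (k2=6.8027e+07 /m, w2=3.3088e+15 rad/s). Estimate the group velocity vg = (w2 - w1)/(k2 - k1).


vg = (w2 - w1) / (k2 - k1)
= (3.3088e+15 - 3.0542e+15) / (6.8027e+07 - 6.2418e+07)
= 2.5460e+14 / 5.6090e+06
= 4.5391e+07 m/s

4.5391e+07


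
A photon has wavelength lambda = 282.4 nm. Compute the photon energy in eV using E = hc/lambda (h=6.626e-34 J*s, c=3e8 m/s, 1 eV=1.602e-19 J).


E = hc / lambda
= (6.626e-34)(3e8) / (282.4e-9)
= 1.9878e-25 / 2.8240e-07
= 7.0390e-19 J
Converting to eV: 7.0390e-19 / 1.602e-19
= 4.3939 eV

4.3939


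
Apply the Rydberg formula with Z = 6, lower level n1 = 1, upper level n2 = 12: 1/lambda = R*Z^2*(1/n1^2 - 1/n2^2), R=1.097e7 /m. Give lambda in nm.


1/lambda = R * Z^2 * (1/n1^2 - 1/n2^2)
= 1.097e7 * 6^2 * (1/1^2 - 1/12^2)
= 1.097e7 * 36 * (1.0 - 0.006944)
= 3.9218e+08 /m
lambda = 1 / 3.9218e+08
= 2.5499 nm

2.5499


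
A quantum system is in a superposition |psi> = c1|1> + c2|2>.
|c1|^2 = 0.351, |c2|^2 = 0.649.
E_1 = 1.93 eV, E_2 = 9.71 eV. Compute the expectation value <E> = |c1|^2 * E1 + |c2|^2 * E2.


<E> = |c1|^2 * E1 + |c2|^2 * E2
= 0.351 * 1.93 + 0.649 * 9.71
= 0.6774 + 6.3018
= 6.9792 eV

6.9792


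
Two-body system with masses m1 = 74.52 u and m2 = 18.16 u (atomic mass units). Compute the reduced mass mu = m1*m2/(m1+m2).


mu = m1 * m2 / (m1 + m2)
= 74.52 * 18.16 / (74.52 + 18.16)
= 1353.2832 / 92.68
= 14.6017 u

14.6017


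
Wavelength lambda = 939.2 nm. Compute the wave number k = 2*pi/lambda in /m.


k = 2 * pi / lambda
= 6.2832 / (939.2e-9)
= 6.2832 / 9.3920e-07
= 6.6899e+06 /m

6.6899e+06


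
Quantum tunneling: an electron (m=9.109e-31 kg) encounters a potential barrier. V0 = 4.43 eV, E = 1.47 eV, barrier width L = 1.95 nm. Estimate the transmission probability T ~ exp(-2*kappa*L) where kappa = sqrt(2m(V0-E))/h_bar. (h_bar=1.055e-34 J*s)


V0 - E = 2.96 eV = 4.7419e-19 J
kappa = sqrt(2 * m * (V0-E)) / h_bar
= sqrt(2 * 9.109e-31 * 4.7419e-19) / 1.055e-34
= 8.8100e+09 /m
2*kappa*L = 2 * 8.8100e+09 * 1.95e-9
= 34.3589
T = exp(-34.3589) = 1.197036e-15

1.197036e-15


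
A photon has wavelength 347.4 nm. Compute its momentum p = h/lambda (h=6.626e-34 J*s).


p = h / lambda
= 6.626e-34 / (347.4e-9)
= 6.626e-34 / 3.4740e-07
= 1.9073e-27 kg*m/s

1.9073e-27


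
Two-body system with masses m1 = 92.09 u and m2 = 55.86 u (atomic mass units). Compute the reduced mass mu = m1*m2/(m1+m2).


mu = m1 * m2 / (m1 + m2)
= 92.09 * 55.86 / (92.09 + 55.86)
= 5144.1474 / 147.95
= 34.7695 u

34.7695


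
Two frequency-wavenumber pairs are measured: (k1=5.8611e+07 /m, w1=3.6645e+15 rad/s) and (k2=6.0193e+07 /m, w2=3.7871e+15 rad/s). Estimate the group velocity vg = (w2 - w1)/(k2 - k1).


vg = (w2 - w1) / (k2 - k1)
= (3.7871e+15 - 3.6645e+15) / (6.0193e+07 - 5.8611e+07)
= 1.2260e+14 / 1.5820e+06
= 7.7497e+07 m/s

7.7497e+07


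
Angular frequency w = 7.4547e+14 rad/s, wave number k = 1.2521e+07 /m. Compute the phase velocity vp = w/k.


vp = w / k
= 7.4547e+14 / 1.2521e+07
= 5.9538e+07 m/s

5.9538e+07


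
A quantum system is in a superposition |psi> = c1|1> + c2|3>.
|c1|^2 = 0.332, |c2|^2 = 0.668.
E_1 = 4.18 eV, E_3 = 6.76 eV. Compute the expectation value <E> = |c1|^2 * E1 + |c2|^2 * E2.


<E> = |c1|^2 * E1 + |c2|^2 * E2
= 0.332 * 4.18 + 0.668 * 6.76
= 1.3878 + 4.5157
= 5.9034 eV

5.9034


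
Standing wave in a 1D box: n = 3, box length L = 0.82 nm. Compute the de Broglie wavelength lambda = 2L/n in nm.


lambda = 2L / n
= 2 * 0.82 / 3
= 1.64 / 3
= 0.5467 nm

0.5467


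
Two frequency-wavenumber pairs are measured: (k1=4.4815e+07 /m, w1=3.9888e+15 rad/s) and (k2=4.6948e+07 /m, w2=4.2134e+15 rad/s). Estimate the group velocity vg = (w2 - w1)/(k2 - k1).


vg = (w2 - w1) / (k2 - k1)
= (4.2134e+15 - 3.9888e+15) / (4.6948e+07 - 4.4815e+07)
= 2.2460e+14 / 2.1330e+06
= 1.0530e+08 m/s

1.0530e+08


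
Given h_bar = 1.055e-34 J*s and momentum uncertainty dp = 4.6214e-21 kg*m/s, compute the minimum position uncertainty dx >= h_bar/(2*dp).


dx = h_bar / (2 * dp)
= 1.055e-34 / (2 * 4.6214e-21)
= 1.055e-34 / 9.2428e-21
= 1.1414e-14 m

1.1414e-14


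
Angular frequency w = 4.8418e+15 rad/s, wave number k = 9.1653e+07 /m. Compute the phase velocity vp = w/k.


vp = w / k
= 4.8418e+15 / 9.1653e+07
= 5.2828e+07 m/s

5.2828e+07


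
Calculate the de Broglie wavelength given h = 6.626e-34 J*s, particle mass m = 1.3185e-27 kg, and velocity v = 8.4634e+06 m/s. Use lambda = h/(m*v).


lambda = h / (m * v)
= 6.626e-34 / (1.3185e-27 * 8.4634e+06)
= 6.626e-34 / 1.1159e-20
= 5.9378e-14 m

5.9378e-14


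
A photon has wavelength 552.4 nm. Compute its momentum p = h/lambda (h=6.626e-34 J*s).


p = h / lambda
= 6.626e-34 / (552.4e-9)
= 6.626e-34 / 5.5240e-07
= 1.1995e-27 kg*m/s

1.1995e-27


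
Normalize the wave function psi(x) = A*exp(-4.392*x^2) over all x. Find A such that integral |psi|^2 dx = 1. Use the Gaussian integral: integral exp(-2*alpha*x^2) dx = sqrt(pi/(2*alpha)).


integral |psi|^2 dx = A^2 * sqrt(pi/(2*alpha)) = 1
A^2 = sqrt(2*alpha/pi)
= sqrt(2 * 4.392 / pi)
= 1.672135
A = sqrt(1.672135)
= 1.2931

1.2931


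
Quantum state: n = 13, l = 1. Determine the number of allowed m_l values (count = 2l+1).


m_l ranges from -l to +l in integer steps
So m_l goes from -1 to +1
Count = 2l + 1 = 2*1 + 1
= 3

3


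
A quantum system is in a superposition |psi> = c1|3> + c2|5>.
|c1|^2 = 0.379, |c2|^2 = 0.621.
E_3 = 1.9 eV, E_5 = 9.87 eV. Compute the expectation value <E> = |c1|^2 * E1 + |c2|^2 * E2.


<E> = |c1|^2 * E1 + |c2|^2 * E2
= 0.379 * 1.9 + 0.621 * 9.87
= 0.7201 + 6.1293
= 6.8494 eV

6.8494


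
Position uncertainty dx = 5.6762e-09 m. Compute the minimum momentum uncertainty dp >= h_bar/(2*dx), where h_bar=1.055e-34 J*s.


dp = h_bar / (2 * dx)
= 1.055e-34 / (2 * 5.6762e-09)
= 1.055e-34 / 1.1352e-08
= 9.2932e-27 kg*m/s

9.2932e-27


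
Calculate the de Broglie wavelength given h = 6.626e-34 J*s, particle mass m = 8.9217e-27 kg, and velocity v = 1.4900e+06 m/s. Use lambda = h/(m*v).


lambda = h / (m * v)
= 6.626e-34 / (8.9217e-27 * 1.4900e+06)
= 6.626e-34 / 1.3293e-20
= 4.9845e-14 m

4.9845e-14


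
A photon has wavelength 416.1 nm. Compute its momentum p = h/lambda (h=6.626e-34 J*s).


p = h / lambda
= 6.626e-34 / (416.1e-9)
= 6.626e-34 / 4.1610e-07
= 1.5924e-27 kg*m/s

1.5924e-27


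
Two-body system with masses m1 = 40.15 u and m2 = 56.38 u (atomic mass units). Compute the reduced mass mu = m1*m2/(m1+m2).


mu = m1 * m2 / (m1 + m2)
= 40.15 * 56.38 / (40.15 + 56.38)
= 2263.657 / 96.53
= 23.4503 u

23.4503


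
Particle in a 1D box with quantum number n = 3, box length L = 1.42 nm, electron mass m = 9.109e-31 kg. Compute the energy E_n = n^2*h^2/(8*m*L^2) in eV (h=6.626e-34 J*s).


E = n^2 * h^2 / (8 * m * L^2)
= 3^2 * (6.626e-34)^2 / (8 * 9.109e-31 * (1.42e-9)^2)
= 9 * 4.3904e-67 / (8 * 9.109e-31 * 2.0164e-18)
= 2.6891e-19 J
= 1.6786 eV

1.6786


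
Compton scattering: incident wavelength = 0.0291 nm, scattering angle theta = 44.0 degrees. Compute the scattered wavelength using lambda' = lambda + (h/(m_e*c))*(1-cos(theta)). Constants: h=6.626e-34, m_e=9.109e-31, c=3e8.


Compton wavelength: h/(m_e*c) = 2.4247e-12 m
d_lambda = 2.4247e-12 * (1 - cos(44.0 deg))
= 2.4247e-12 * 0.28066
= 6.8052e-13 m = 0.000681 nm
lambda' = 0.0291 + 0.000681
= 0.029781 nm

0.029781


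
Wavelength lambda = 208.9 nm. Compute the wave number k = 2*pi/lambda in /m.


k = 2 * pi / lambda
= 6.2832 / (208.9e-9)
= 6.2832 / 2.0890e-07
= 3.0077e+07 /m

3.0077e+07


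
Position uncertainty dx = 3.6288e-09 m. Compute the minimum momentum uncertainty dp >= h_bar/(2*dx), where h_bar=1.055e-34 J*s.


dp = h_bar / (2 * dx)
= 1.055e-34 / (2 * 3.6288e-09)
= 1.055e-34 / 7.2576e-09
= 1.4536e-26 kg*m/s

1.4536e-26


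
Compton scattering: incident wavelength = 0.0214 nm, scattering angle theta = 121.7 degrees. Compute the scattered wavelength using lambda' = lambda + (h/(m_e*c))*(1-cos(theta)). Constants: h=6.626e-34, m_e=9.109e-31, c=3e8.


Compton wavelength: h/(m_e*c) = 2.4247e-12 m
d_lambda = 2.4247e-12 * (1 - cos(121.7 deg))
= 2.4247e-12 * 1.525472
= 3.6988e-12 m = 0.003699 nm
lambda' = 0.0214 + 0.003699
= 0.025099 nm

0.025099


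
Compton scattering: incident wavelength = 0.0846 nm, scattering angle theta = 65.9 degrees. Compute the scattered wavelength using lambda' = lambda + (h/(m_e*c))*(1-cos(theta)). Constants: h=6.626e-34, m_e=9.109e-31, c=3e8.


Compton wavelength: h/(m_e*c) = 2.4247e-12 m
d_lambda = 2.4247e-12 * (1 - cos(65.9 deg))
= 2.4247e-12 * 0.59167
= 1.4346e-12 m = 0.001435 nm
lambda' = 0.0846 + 0.001435
= 0.086035 nm

0.086035


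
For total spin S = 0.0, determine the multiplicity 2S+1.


Spin multiplicity = 2S + 1
= 2 * 0.0 + 1
= 0.0 + 1
= 1

1


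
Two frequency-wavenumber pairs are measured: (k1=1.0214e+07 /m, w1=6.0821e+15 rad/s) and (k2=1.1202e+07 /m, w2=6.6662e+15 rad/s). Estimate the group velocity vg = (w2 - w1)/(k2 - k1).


vg = (w2 - w1) / (k2 - k1)
= (6.6662e+15 - 6.0821e+15) / (1.1202e+07 - 1.0214e+07)
= 5.8410e+14 / 9.8800e+05
= 5.9119e+08 m/s

5.9119e+08


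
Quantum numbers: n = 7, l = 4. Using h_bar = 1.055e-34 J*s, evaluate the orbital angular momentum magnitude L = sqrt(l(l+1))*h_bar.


L = sqrt(l*(l+1)) * h_bar
= sqrt(4 * 5) * 1.055e-34
= sqrt(20) * 1.055e-34
= 4.4721 * 1.055e-34
= 4.7181e-34 J*s

4.7181e-34


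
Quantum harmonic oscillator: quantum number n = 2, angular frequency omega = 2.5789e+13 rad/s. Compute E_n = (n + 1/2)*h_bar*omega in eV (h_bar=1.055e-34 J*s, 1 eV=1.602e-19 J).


E = (n + 1/2) * h_bar * omega
= (2 + 0.5) * 1.055e-34 * 2.5789e+13
= 2.5 * 2.7207e-21
= 6.8018e-21 J
= 0.0425 eV

0.0425


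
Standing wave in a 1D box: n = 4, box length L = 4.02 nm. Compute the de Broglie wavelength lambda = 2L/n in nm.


lambda = 2L / n
= 2 * 4.02 / 4
= 8.04 / 4
= 2.01 nm

2.01


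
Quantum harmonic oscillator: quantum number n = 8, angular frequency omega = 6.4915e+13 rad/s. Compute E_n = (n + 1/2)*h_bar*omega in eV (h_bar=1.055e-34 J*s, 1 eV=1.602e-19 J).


E = (n + 1/2) * h_bar * omega
= (8 + 0.5) * 1.055e-34 * 6.4915e+13
= 8.5 * 6.8485e-21
= 5.8213e-20 J
= 0.3634 eV

0.3634


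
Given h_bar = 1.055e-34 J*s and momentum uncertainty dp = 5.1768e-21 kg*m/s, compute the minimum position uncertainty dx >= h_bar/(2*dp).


dx = h_bar / (2 * dp)
= 1.055e-34 / (2 * 5.1768e-21)
= 1.055e-34 / 1.0354e-20
= 1.0190e-14 m

1.0190e-14


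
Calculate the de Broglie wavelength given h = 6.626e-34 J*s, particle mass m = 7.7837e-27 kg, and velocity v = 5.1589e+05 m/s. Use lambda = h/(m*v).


lambda = h / (m * v)
= 6.626e-34 / (7.7837e-27 * 5.1589e+05)
= 6.626e-34 / 4.0155e-21
= 1.6501e-13 m

1.6501e-13


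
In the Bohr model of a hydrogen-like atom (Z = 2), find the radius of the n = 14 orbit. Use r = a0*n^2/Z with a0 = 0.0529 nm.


r = a0 * n^2 / Z
= 0.0529 * 14^2 / 2
= 0.0529 * 196 / 2
= 5.1842 nm

5.1842


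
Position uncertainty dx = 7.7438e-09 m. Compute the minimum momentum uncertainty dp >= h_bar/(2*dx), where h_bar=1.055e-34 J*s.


dp = h_bar / (2 * dx)
= 1.055e-34 / (2 * 7.7438e-09)
= 1.055e-34 / 1.5488e-08
= 6.8119e-27 kg*m/s

6.8119e-27


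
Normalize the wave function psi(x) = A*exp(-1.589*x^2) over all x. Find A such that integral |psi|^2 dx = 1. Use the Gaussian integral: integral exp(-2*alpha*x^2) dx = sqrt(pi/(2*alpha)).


integral |psi|^2 dx = A^2 * sqrt(pi/(2*alpha)) = 1
A^2 = sqrt(2*alpha/pi)
= sqrt(2 * 1.589 / pi)
= 1.005778
A = sqrt(1.005778)
= 1.0029

1.0029


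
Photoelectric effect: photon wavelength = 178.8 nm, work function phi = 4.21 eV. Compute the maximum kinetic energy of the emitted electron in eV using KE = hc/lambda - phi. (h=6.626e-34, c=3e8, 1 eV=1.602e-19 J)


E_photon = hc / lambda
= (6.626e-34)(3e8) / (178.8e-9)
= 1.1117e-18 J
= 6.9397 eV
KE = E_photon - phi
= 6.9397 - 4.21
= 2.7297 eV

2.7297


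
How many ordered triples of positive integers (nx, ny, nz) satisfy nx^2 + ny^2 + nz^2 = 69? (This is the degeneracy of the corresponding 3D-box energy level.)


Enumerate all (nx, ny, nz) with nx^2 + ny^2 + nz^2 = 69:
(1,2,8)
(1,8,2)
(2,1,8)
(2,4,7)
(2,7,4)
(2,8,1)
(4,2,7)
(4,7,2)
(7,2,4)
(7,4,2)
(8,1,2)
(8,2,1)
Total degeneracy = 12

12


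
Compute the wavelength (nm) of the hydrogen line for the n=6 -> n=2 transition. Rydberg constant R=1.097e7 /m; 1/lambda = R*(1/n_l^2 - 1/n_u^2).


1/lambda = R * (1/n_l^2 - 1/n_u^2)
= 1.097e7 * (1/2^2 - 1/6^2)
= 1.097e7 * (0.25 - 0.027778)
= 1.097e7 * 0.222222
= 2.4378e+06 /m
lambda = 1 / 2.4378e+06 = 410.2097 nm

410.2097


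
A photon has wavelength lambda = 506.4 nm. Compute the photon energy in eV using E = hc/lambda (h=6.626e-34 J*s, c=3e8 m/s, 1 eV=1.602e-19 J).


E = hc / lambda
= (6.626e-34)(3e8) / (506.4e-9)
= 1.9878e-25 / 5.0640e-07
= 3.9254e-19 J
Converting to eV: 3.9254e-19 / 1.602e-19
= 2.4503 eV

2.4503


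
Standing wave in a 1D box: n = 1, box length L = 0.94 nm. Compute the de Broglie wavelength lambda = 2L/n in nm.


lambda = 2L / n
= 2 * 0.94 / 1
= 1.88 / 1
= 1.88 nm

1.88


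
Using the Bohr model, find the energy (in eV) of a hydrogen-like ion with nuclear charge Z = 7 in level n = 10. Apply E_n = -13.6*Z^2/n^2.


E_n = -13.6 * Z^2 / n^2
= -13.6 * 7^2 / 10^2
= -13.6 * 49 / 100
= -6.664 eV

-6.664


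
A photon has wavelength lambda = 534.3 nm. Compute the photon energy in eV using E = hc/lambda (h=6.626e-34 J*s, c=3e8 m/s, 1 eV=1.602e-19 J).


E = hc / lambda
= (6.626e-34)(3e8) / (534.3e-9)
= 1.9878e-25 / 5.3430e-07
= 3.7204e-19 J
Converting to eV: 3.7204e-19 / 1.602e-19
= 2.3223 eV

2.3223


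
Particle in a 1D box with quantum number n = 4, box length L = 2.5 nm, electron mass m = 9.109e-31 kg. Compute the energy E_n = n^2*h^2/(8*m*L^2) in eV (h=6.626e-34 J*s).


E = n^2 * h^2 / (8 * m * L^2)
= 4^2 * (6.626e-34)^2 / (8 * 9.109e-31 * (2.5e-9)^2)
= 16 * 4.3904e-67 / (8 * 9.109e-31 * 6.2500e-18)
= 1.5423e-19 J
= 0.9628 eV

0.9628


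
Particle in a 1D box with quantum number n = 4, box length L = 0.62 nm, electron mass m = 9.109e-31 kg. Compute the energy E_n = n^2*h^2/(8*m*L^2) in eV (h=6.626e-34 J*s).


E = n^2 * h^2 / (8 * m * L^2)
= 4^2 * (6.626e-34)^2 / (8 * 9.109e-31 * (0.62e-9)^2)
= 16 * 4.3904e-67 / (8 * 9.109e-31 * 3.8440e-19)
= 2.5077e-18 J
= 15.6537 eV

15.6537


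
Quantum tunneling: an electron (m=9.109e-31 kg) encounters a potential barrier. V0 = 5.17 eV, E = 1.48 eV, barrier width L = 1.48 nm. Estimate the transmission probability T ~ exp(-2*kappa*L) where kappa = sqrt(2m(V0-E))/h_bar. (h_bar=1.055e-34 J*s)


V0 - E = 3.69 eV = 5.9114e-19 J
kappa = sqrt(2 * m * (V0-E)) / h_bar
= sqrt(2 * 9.109e-31 * 5.9114e-19) / 1.055e-34
= 9.8365e+09 /m
2*kappa*L = 2 * 9.8365e+09 * 1.48e-9
= 29.1162
T = exp(-29.1162) = 2.264718e-13

2.264718e-13


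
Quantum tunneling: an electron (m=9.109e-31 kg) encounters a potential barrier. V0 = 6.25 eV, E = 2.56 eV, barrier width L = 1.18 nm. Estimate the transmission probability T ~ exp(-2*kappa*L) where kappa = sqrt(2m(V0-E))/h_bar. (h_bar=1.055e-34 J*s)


V0 - E = 3.69 eV = 5.9114e-19 J
kappa = sqrt(2 * m * (V0-E)) / h_bar
= sqrt(2 * 9.109e-31 * 5.9114e-19) / 1.055e-34
= 9.8365e+09 /m
2*kappa*L = 2 * 9.8365e+09 * 1.18e-9
= 23.2142
T = exp(-23.2142) = 8.282985e-11

8.282985e-11


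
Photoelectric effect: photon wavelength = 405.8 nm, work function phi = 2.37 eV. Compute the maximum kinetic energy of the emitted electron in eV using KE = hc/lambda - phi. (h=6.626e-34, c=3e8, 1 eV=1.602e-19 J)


E_photon = hc / lambda
= (6.626e-34)(3e8) / (405.8e-9)
= 4.8985e-19 J
= 3.0577 eV
KE = E_photon - phi
= 3.0577 - 2.37
= 0.6877 eV

0.6877


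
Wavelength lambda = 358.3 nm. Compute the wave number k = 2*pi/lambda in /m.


k = 2 * pi / lambda
= 6.2832 / (358.3e-9)
= 6.2832 / 3.5830e-07
= 1.7536e+07 /m

1.7536e+07


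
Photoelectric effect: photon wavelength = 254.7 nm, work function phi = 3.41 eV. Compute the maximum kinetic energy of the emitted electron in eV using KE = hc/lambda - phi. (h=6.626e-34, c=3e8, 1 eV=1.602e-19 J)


E_photon = hc / lambda
= (6.626e-34)(3e8) / (254.7e-9)
= 7.8045e-19 J
= 4.8717 eV
KE = E_photon - phi
= 4.8717 - 3.41
= 1.4617 eV

1.4617


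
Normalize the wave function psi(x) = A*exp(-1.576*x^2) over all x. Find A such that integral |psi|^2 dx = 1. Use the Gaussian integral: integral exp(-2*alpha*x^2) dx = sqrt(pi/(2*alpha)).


integral |psi|^2 dx = A^2 * sqrt(pi/(2*alpha)) = 1
A^2 = sqrt(2*alpha/pi)
= sqrt(2 * 1.576 / pi)
= 1.001655
A = sqrt(1.001655)
= 1.0008

1.0008


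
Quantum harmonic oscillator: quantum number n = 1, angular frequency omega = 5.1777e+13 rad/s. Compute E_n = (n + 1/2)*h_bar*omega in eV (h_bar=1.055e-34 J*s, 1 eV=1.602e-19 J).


E = (n + 1/2) * h_bar * omega
= (1 + 0.5) * 1.055e-34 * 5.1777e+13
= 1.5 * 5.4625e-21
= 8.1937e-21 J
= 0.0511 eV

0.0511


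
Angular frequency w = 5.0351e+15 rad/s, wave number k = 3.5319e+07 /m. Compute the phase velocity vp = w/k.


vp = w / k
= 5.0351e+15 / 3.5319e+07
= 1.4256e+08 m/s

1.4256e+08


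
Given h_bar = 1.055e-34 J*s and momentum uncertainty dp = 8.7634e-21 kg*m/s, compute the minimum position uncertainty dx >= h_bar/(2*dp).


dx = h_bar / (2 * dp)
= 1.055e-34 / (2 * 8.7634e-21)
= 1.055e-34 / 1.7527e-20
= 6.0194e-15 m

6.0194e-15


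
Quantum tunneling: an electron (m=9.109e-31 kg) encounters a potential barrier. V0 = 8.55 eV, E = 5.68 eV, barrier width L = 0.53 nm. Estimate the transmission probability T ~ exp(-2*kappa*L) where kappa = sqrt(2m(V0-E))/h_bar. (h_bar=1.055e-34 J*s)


V0 - E = 2.87 eV = 4.5977e-19 J
kappa = sqrt(2 * m * (V0-E)) / h_bar
= sqrt(2 * 9.109e-31 * 4.5977e-19) / 1.055e-34
= 8.6750e+09 /m
2*kappa*L = 2 * 8.6750e+09 * 0.53e-9
= 9.1955
T = exp(-9.1955) = 1.014938e-04

1.014938e-04


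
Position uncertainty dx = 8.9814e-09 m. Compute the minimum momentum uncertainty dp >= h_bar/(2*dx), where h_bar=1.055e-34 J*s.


dp = h_bar / (2 * dx)
= 1.055e-34 / (2 * 8.9814e-09)
= 1.055e-34 / 1.7963e-08
= 5.8732e-27 kg*m/s

5.8732e-27


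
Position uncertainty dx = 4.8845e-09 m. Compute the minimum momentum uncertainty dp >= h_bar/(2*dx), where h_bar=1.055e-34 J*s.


dp = h_bar / (2 * dx)
= 1.055e-34 / (2 * 4.8845e-09)
= 1.055e-34 / 9.7690e-09
= 1.0799e-26 kg*m/s

1.0799e-26


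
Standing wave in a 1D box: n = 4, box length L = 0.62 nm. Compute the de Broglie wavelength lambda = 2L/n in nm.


lambda = 2L / n
= 2 * 0.62 / 4
= 1.24 / 4
= 0.31 nm

0.31


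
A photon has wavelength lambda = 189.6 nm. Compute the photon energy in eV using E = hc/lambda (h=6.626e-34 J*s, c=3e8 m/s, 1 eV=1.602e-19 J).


E = hc / lambda
= (6.626e-34)(3e8) / (189.6e-9)
= 1.9878e-25 / 1.8960e-07
= 1.0484e-18 J
Converting to eV: 1.0484e-18 / 1.602e-19
= 6.5444 eV

6.5444


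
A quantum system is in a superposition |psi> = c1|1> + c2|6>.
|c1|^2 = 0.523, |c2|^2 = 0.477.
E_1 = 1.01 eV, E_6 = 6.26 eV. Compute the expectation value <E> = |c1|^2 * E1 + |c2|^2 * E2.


<E> = |c1|^2 * E1 + |c2|^2 * E2
= 0.523 * 1.01 + 0.477 * 6.26
= 0.5282 + 2.986
= 3.5142 eV

3.5142


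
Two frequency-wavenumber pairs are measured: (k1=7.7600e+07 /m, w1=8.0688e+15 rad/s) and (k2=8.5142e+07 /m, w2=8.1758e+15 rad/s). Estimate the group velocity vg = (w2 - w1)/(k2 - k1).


vg = (w2 - w1) / (k2 - k1)
= (8.1758e+15 - 8.0688e+15) / (8.5142e+07 - 7.7600e+07)
= 1.0700e+14 / 7.5420e+06
= 1.4187e+07 m/s

1.4187e+07


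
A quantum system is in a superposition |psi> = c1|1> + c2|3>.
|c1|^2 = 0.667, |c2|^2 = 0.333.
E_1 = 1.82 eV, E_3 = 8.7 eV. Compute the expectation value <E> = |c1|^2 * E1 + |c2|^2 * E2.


<E> = |c1|^2 * E1 + |c2|^2 * E2
= 0.667 * 1.82 + 0.333 * 8.7
= 1.2139 + 2.8971
= 4.111 eV

4.111


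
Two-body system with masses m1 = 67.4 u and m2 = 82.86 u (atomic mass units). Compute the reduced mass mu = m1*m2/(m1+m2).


mu = m1 * m2 / (m1 + m2)
= 67.4 * 82.86 / (67.4 + 82.86)
= 5584.764 / 150.26
= 37.1673 u

37.1673


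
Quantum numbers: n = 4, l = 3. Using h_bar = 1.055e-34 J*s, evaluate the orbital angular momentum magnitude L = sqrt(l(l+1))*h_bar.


L = sqrt(l*(l+1)) * h_bar
= sqrt(3 * 4) * 1.055e-34
= sqrt(12) * 1.055e-34
= 3.4641 * 1.055e-34
= 3.6546e-34 J*s

3.6546e-34


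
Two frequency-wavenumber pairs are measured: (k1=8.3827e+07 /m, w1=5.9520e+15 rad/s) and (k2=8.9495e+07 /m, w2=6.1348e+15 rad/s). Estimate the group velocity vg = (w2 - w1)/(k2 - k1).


vg = (w2 - w1) / (k2 - k1)
= (6.1348e+15 - 5.9520e+15) / (8.9495e+07 - 8.3827e+07)
= 1.8280e+14 / 5.6680e+06
= 3.2251e+07 m/s

3.2251e+07


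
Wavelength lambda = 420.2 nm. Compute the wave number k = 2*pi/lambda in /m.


k = 2 * pi / lambda
= 6.2832 / (420.2e-9)
= 6.2832 / 4.2020e-07
= 1.4953e+07 /m

1.4953e+07


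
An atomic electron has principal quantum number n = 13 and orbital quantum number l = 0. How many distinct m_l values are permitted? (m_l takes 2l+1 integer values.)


m_l ranges from -l to +l in integer steps
So m_l goes from -0 to +0
Count = 2l + 1 = 2*0 + 1
= 1

1


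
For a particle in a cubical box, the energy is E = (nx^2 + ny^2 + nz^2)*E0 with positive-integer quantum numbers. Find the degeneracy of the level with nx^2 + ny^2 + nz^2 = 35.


Enumerate all (nx, ny, nz) with nx^2 + ny^2 + nz^2 = 35:
(1,3,5)
(1,5,3)
(3,1,5)
(3,5,1)
(5,1,3)
(5,3,1)
Total degeneracy = 6

6


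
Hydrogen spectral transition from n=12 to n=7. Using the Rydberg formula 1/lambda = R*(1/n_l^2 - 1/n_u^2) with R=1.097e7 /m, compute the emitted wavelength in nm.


1/lambda = R * (1/n_l^2 - 1/n_u^2)
= 1.097e7 * (1/7^2 - 1/12^2)
= 1.097e7 * (0.020408 - 0.006944)
= 1.097e7 * 0.013464
= 1.4770e+05 /m
lambda = 1 / 1.4770e+05 = 6770.6184 nm

6770.6184


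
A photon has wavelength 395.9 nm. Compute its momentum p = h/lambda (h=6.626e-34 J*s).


p = h / lambda
= 6.626e-34 / (395.9e-9)
= 6.626e-34 / 3.9590e-07
= 1.6737e-27 kg*m/s

1.6737e-27


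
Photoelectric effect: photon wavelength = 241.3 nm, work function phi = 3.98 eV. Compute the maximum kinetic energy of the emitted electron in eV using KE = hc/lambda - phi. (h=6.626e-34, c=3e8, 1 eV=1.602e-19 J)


E_photon = hc / lambda
= (6.626e-34)(3e8) / (241.3e-9)
= 8.2379e-19 J
= 5.1422 eV
KE = E_photon - phi
= 5.1422 - 3.98
= 1.1622 eV

1.1622


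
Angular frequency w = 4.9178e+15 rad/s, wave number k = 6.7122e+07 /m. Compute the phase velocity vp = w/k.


vp = w / k
= 4.9178e+15 / 6.7122e+07
= 7.3267e+07 m/s

7.3267e+07


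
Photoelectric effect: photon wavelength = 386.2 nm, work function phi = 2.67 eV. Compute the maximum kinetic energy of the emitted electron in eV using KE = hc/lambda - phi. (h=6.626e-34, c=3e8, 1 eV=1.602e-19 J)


E_photon = hc / lambda
= (6.626e-34)(3e8) / (386.2e-9)
= 5.1471e-19 J
= 3.2129 eV
KE = E_photon - phi
= 3.2129 - 2.67
= 0.5429 eV

0.5429


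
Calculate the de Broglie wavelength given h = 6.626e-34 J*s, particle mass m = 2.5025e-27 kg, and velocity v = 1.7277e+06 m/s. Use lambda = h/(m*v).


lambda = h / (m * v)
= 6.626e-34 / (2.5025e-27 * 1.7277e+06)
= 6.626e-34 / 4.3236e-21
= 1.5325e-13 m

1.5325e-13


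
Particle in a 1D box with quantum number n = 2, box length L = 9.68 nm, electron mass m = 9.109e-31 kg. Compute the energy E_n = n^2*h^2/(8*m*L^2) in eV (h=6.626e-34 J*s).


E = n^2 * h^2 / (8 * m * L^2)
= 2^2 * (6.626e-34)^2 / (8 * 9.109e-31 * (9.68e-9)^2)
= 4 * 4.3904e-67 / (8 * 9.109e-31 * 9.3702e-17)
= 2.5719e-21 J
= 0.0161 eV

0.0161


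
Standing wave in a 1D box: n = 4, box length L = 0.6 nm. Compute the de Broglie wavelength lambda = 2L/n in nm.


lambda = 2L / n
= 2 * 0.6 / 4
= 1.2 / 4
= 0.3 nm

0.3


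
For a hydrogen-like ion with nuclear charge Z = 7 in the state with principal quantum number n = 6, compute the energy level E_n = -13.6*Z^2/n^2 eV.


E_n = -13.6 * Z^2 / n^2
= -13.6 * 7^2 / 6^2
= -13.6 * 49 / 36
= -18.5111 eV

-18.5111


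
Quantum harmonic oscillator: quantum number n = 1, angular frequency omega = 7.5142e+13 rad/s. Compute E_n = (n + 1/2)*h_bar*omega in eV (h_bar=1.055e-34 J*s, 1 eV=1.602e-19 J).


E = (n + 1/2) * h_bar * omega
= (1 + 0.5) * 1.055e-34 * 7.5142e+13
= 1.5 * 7.9275e-21
= 1.1891e-20 J
= 0.0742 eV

0.0742


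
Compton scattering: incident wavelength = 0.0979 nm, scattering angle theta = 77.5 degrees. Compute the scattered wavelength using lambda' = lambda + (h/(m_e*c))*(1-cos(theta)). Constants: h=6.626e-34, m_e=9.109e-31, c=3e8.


Compton wavelength: h/(m_e*c) = 2.4247e-12 m
d_lambda = 2.4247e-12 * (1 - cos(77.5 deg))
= 2.4247e-12 * 0.78356
= 1.8999e-12 m = 0.0019 nm
lambda' = 0.0979 + 0.0019
= 0.0998 nm

0.0998


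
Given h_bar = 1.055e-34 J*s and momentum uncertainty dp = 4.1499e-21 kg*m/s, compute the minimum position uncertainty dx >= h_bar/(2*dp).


dx = h_bar / (2 * dp)
= 1.055e-34 / (2 * 4.1499e-21)
= 1.055e-34 / 8.2998e-21
= 1.2711e-14 m

1.2711e-14


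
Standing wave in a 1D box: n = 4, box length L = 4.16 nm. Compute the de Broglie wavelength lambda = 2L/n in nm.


lambda = 2L / n
= 2 * 4.16 / 4
= 8.32 / 4
= 2.08 nm

2.08


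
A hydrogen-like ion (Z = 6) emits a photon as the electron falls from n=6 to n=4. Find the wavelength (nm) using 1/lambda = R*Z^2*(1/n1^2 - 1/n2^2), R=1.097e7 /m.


1/lambda = R * Z^2 * (1/n1^2 - 1/n2^2)
= 1.097e7 * 6^2 * (1/4^2 - 1/6^2)
= 1.097e7 * 36 * (0.0625 - 0.027778)
= 1.3712e+07 /m
lambda = 1 / 1.3712e+07
= 72.9262 nm

72.9262


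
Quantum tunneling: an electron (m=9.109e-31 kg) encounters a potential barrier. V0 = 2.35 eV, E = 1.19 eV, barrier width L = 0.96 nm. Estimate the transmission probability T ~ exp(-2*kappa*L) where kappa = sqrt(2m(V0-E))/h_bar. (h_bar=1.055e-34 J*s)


V0 - E = 1.16 eV = 1.8583e-19 J
kappa = sqrt(2 * m * (V0-E)) / h_bar
= sqrt(2 * 9.109e-31 * 1.8583e-19) / 1.055e-34
= 5.5152e+09 /m
2*kappa*L = 2 * 5.5152e+09 * 0.96e-9
= 10.5891
T = exp(-10.5891) = 2.518888e-05

2.518888e-05


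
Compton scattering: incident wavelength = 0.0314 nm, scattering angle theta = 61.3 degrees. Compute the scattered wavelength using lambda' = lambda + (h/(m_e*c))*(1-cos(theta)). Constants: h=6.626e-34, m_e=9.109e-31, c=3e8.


Compton wavelength: h/(m_e*c) = 2.4247e-12 m
d_lambda = 2.4247e-12 * (1 - cos(61.3 deg))
= 2.4247e-12 * 0.519777
= 1.2603e-12 m = 0.00126 nm
lambda' = 0.0314 + 0.00126
= 0.03266 nm

0.03266


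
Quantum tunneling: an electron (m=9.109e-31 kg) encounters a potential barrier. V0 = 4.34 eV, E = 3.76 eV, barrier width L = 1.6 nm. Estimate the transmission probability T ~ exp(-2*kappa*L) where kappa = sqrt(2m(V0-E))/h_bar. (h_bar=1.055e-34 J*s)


V0 - E = 0.58 eV = 9.2916e-20 J
kappa = sqrt(2 * m * (V0-E)) / h_bar
= sqrt(2 * 9.109e-31 * 9.2916e-20) / 1.055e-34
= 3.8998e+09 /m
2*kappa*L = 2 * 3.8998e+09 * 1.6e-9
= 12.4794
T = exp(-12.4794) = 3.804282e-06

3.804282e-06


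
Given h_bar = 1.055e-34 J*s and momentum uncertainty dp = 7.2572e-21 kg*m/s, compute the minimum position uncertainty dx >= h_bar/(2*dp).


dx = h_bar / (2 * dp)
= 1.055e-34 / (2 * 7.2572e-21)
= 1.055e-34 / 1.4514e-20
= 7.2686e-15 m

7.2686e-15


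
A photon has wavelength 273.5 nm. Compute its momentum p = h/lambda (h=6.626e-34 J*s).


p = h / lambda
= 6.626e-34 / (273.5e-9)
= 6.626e-34 / 2.7350e-07
= 2.4227e-27 kg*m/s

2.4227e-27


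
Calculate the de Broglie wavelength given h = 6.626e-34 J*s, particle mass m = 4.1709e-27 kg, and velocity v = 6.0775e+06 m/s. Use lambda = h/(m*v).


lambda = h / (m * v)
= 6.626e-34 / (4.1709e-27 * 6.0775e+06)
= 6.626e-34 / 2.5349e-20
= 2.6139e-14 m

2.6139e-14


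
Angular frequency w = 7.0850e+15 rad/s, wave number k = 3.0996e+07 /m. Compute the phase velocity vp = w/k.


vp = w / k
= 7.0850e+15 / 3.0996e+07
= 2.2858e+08 m/s

2.2858e+08


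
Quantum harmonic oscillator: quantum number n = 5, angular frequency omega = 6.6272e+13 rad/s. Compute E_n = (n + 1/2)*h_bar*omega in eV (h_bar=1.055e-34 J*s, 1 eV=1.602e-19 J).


E = (n + 1/2) * h_bar * omega
= (5 + 0.5) * 1.055e-34 * 6.6272e+13
= 5.5 * 6.9917e-21
= 3.8454e-20 J
= 0.24 eV

0.24


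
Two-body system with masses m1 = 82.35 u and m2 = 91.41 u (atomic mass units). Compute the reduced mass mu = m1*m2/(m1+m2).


mu = m1 * m2 / (m1 + m2)
= 82.35 * 91.41 / (82.35 + 91.41)
= 7527.6135 / 173.76
= 43.3219 u

43.3219


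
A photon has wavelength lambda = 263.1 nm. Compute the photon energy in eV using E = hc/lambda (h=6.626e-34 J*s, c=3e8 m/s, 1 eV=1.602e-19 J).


E = hc / lambda
= (6.626e-34)(3e8) / (263.1e-9)
= 1.9878e-25 / 2.6310e-07
= 7.5553e-19 J
Converting to eV: 7.5553e-19 / 1.602e-19
= 4.7162 eV

4.7162


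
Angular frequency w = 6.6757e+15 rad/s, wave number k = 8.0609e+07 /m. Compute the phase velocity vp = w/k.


vp = w / k
= 6.6757e+15 / 8.0609e+07
= 8.2816e+07 m/s

8.2816e+07


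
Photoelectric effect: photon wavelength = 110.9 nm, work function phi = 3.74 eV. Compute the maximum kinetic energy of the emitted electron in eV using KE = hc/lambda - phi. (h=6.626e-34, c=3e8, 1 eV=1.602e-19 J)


E_photon = hc / lambda
= (6.626e-34)(3e8) / (110.9e-9)
= 1.7924e-18 J
= 11.1887 eV
KE = E_photon - phi
= 11.1887 - 3.74
= 7.4487 eV

7.4487


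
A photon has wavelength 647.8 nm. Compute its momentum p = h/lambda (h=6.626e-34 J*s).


p = h / lambda
= 6.626e-34 / (647.8e-9)
= 6.626e-34 / 6.4780e-07
= 1.0228e-27 kg*m/s

1.0228e-27


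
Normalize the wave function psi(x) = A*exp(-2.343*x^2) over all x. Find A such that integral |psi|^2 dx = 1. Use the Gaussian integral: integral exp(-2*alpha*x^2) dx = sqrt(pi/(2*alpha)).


integral |psi|^2 dx = A^2 * sqrt(pi/(2*alpha)) = 1
A^2 = sqrt(2*alpha/pi)
= sqrt(2 * 2.343 / pi)
= 1.221311
A = sqrt(1.221311)
= 1.1051

1.1051
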